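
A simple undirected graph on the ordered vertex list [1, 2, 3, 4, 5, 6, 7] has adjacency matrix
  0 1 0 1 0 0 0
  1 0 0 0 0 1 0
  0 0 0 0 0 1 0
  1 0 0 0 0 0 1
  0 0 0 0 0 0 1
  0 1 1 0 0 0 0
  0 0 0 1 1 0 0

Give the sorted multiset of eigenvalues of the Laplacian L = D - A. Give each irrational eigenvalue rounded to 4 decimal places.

Each diagonal entry of L is the vertex degree and each off-diagonal entry is -1 where an edge is present, 0 otherwise; in the order [1, 2, 3, 4, 5, 6, 7] the diagonal is [2, 2, 1, 2, 1, 2, 2]. Since every row of L sums to 0, the all-ones vector is in the kernel and 0 is an eigenvalue. The single zero eigenvalue shows the graph is connected. By the matrix-tree theorem the graph has (1/7) * product of the nonzero eigenvalues = 1 spanning tree. The largest eigenvalue, 3.8019, is at most the vertex count 7.

[0, 0.1981, 0.7530, 1.5550, 2.4450, 3.2470, 3.8019]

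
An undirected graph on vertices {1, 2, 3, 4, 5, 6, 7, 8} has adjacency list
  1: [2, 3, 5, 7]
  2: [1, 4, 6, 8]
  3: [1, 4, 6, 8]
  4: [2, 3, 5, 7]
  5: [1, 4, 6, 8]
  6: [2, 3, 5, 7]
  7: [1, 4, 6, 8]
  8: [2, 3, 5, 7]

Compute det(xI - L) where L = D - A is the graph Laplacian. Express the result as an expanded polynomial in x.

Each diagonal entry of L is the vertex degree and each off-diagonal entry is -1 where an edge is present, 0 otherwise; in the order [1, 2, 3, 4, 5, 6, 7, 8] the diagonal is [4, 4, 4, 4, 4, 4, 4, 4]. L has integer entries, so p(x) = det(xI - L) has integer coefficients. Expanding the determinant yields x^8 - 32x^7 + 432x^6 - 3200x^5 + 14080x^4 - 36864x^3 + 53248x^2 - 32768x. The coefficient of x^7 equals -trace(L) = -32, matching the sum of degrees. The eigenvalues sum to 32, which equals trace(L) = 2|E|. There is one zero in the spectrum, matching the 1 component.

x^8 - 32x^7 + 432x^6 - 3200x^5 + 14080x^4 - 36864x^3 + 53248x^2 - 32768x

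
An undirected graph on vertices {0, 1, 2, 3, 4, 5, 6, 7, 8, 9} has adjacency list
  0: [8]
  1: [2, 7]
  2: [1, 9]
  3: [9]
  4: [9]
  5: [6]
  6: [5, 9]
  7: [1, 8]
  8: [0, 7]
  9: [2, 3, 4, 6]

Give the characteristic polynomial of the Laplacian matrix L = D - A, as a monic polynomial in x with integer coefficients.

Each diagonal entry of L is the vertex degree and each off-diagonal entry is -1 where an edge is present, 0 otherwise; in the order [0, 1, 2, 3, 4, 5, 6, 7, 8, 9] the diagonal is [1, 2, 2, 1, 1, 1, 2, 2, 2, 4]. L has integer entries, so p(x) = det(xI - L) has integer coefficients. Expanding the determinant yields x^10 - 18x^9 + 133x^8 - 526x^7 + 1216x^6 - 1684x^5 + 1376x^4 - 626x^3 + 138x^2 - 10x. The coefficient of x^9 equals -trace(L) = -18, matching the sum of degrees. There is one zero in the spectrum, matching the 1 component. The largest eigenvalue, 5.1744, is at most the vertex count 10.

x^10 - 18x^9 + 133x^8 - 526x^7 + 1216x^6 - 1684x^5 + 1376x^4 - 626x^3 + 138x^2 - 10x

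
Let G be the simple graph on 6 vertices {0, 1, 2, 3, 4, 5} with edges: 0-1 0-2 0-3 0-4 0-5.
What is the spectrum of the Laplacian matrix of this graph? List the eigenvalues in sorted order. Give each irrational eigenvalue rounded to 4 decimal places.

Reading degrees in the order [0, 1, 2, 3, 4, 5] gives [5, 1, 1, 1, 1, 1]; set D = diag(5, 1, 1, 1, 1, 1) and form L = D - A. Diagonalising L (or applying a numerical eigensolver to the 6x6 matrix) gives the spectrum above. The largest eigenvalue, 6, is at most the vertex count 6. The eigenvalues sum to 10, which equals trace(L) = 2|E|.

[0, 1, 1, 1, 1, 6]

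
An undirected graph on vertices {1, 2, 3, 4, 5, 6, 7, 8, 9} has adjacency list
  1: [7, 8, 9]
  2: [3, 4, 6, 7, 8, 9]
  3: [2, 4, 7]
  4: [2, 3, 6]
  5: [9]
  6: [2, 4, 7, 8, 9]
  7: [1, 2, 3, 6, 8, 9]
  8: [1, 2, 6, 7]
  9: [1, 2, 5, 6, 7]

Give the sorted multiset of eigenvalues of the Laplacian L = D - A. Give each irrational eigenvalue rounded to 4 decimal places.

[0, 0.8734, 1.9678, 3.5144, 4, 4.6382, 6.4920, 7.1485, 7.3657]

Each diagonal entry of L is the vertex degree and each off-diagonal entry is -1 where an edge is present, 0 otherwise; in the order [1, 2, 3, 4, 5, 6, 7, 8, 9] the diagonal is [3, 6, 3, 3, 1, 5, 6, 4, 5]. Since every row of L sums to 0, the all-ones vector is in the kernel and 0 is an eigenvalue. By the matrix-tree theorem the graph has (1/9) * product of the nonzero eigenvalues = 4256 spanning trees.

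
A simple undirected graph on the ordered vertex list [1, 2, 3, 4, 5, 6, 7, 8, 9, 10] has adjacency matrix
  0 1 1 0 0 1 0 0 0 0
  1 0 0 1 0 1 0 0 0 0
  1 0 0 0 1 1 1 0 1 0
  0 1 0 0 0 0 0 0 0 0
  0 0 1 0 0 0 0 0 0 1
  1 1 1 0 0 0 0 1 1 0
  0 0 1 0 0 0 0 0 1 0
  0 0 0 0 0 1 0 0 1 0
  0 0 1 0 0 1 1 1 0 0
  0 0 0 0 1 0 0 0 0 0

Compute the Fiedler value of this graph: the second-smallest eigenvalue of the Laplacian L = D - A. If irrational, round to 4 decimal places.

0.3728

With the vertex order [1, 2, 3, 4, 5, 6, 7, 8, 9, 10], the degrees are [3, 3, 5, 1, 2, 5, 2, 2, 4, 1], giving D = diag(3, 3, 5, 1, 2, 5, 2, 2, 4, 1) and L = D - A. The smallest Laplacian eigenvalue is always 0. The next one, lambda_2 = 0.3728, measures how hard the graph is to disconnect: larger values mean better connectivity. There is one zero in the spectrum, matching the 1 component.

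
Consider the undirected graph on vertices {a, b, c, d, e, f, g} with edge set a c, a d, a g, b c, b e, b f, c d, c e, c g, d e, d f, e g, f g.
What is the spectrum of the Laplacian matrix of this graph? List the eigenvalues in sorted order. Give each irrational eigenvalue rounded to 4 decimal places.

[0, 2.3403, 3.1451, 4, 4, 5.8549, 6.6597]

Reading degrees in the order [a, b, c, d, e, f, g] gives [3, 3, 5, 4, 4, 3, 4]; set D = diag(3, 3, 5, 4, 4, 3, 4) and form L = D - A. L is symmetric positive semidefinite, so every eigenvalue is real and nonnegative. The single zero eigenvalue shows the graph is connected. The largest eigenvalue, 6.6597, is at most the vertex count 7.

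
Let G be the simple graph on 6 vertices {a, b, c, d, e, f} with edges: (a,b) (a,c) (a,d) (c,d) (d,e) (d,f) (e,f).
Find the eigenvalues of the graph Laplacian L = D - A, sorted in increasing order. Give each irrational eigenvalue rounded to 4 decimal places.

[0, 0.6314, 1.4738, 3, 3.7877, 5.1071]

Each diagonal entry of L is the vertex degree and each off-diagonal entry is -1 where an edge is present, 0 otherwise; in the order [a, b, c, d, e, f] the diagonal is [3, 1, 2, 4, 2, 2]. Since every row of L sums to 0, the all-ones vector is in the kernel and 0 is an eigenvalue. The single zero eigenvalue shows the graph is connected. There is one zero in the spectrum, matching the 1 component. The eigenvalues sum to 14, which equals trace(L) = 2|E|.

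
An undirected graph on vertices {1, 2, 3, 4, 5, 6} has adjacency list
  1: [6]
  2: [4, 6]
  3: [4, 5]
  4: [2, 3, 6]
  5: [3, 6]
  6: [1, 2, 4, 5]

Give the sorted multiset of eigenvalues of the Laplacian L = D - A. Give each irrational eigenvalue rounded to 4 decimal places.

Each diagonal entry of L is the vertex degree and each off-diagonal entry is -1 where an edge is present, 0 otherwise; in the order [1, 2, 3, 4, 5, 6] the diagonal is [1, 2, 2, 3, 2, 4]. Diagonalising L (or applying a numerical eigensolver to the 6x6 matrix) gives the spectrum above. The single zero eigenvalue shows the graph is connected.

[0, 0.8817, 1.4506, 2.5341, 3.8647, 5.2688]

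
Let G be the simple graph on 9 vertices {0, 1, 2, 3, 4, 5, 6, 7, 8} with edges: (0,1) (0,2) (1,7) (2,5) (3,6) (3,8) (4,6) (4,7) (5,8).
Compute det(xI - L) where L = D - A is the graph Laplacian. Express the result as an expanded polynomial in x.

Reading degrees in the order [0, 1, 2, 3, 4, 5, 6, 7, 8] gives [2, 2, 2, 2, 2, 2, 2, 2, 2]; set D = diag(2, 2, 2, 2, 2, 2, 2, 2, 2) and form L = D - A. L has integer entries, so p(x) = det(xI - L) has integer coefficients. Expanding the determinant yields x^9 - 18x^8 + 135x^7 - 546x^6 + 1287x^5 - 1782x^4 + 1386x^3 - 540x^2 + 81x. Since p(0) = det(-L) = 0, x divides p(x). The largest eigenvalue, 3.8794, is at most the vertex count 9.

x^9 - 18x^8 + 135x^7 - 546x^6 + 1287x^5 - 1782x^4 + 1386x^3 - 540x^2 + 81x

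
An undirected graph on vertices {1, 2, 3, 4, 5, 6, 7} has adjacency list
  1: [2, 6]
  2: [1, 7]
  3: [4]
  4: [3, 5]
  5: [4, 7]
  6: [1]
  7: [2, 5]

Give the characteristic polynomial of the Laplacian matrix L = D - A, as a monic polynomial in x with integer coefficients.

With the vertex order [1, 2, 3, 4, 5, 6, 7], the degrees are [2, 2, 1, 2, 2, 1, 2], giving D = diag(2, 2, 1, 2, 2, 1, 2) and L = D - A. Computing det(xI - L) by cofactor expansion (or equivalently via sum-over-permutations) gives x^7 - 12x^6 + 55x^5 - 120x^4 + 126x^3 - 56x^2 + 7x. The constant term is 0 because L is singular (the all-ones vector lies in its kernel). By the matrix-tree theorem the graph has (1/7) * product of the nonzero eigenvalues = 1 spanning tree.

x^7 - 12x^6 + 55x^5 - 120x^4 + 126x^3 - 56x^2 + 7x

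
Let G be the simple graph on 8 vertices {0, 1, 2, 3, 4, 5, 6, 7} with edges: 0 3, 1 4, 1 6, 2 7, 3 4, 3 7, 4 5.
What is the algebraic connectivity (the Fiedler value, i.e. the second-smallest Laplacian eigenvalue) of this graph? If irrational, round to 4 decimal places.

0.2509

Each diagonal entry of L is the vertex degree and each off-diagonal entry is -1 where an edge is present, 0 otherwise; in the order [0, 1, 2, 3, 4, 5, 6, 7] the diagonal is [1, 2, 1, 3, 3, 1, 1, 2]. The sorted Laplacian eigenvalues are [0, 0.2509, 0.5858, 0.7287, 2, 2.3349, 3.4142, 4.6855]; the algebraic connectivity is the second entry, 0.2509. There is one zero in the spectrum, matching the 1 component. The largest eigenvalue, 4.6855, is at most the vertex count 8.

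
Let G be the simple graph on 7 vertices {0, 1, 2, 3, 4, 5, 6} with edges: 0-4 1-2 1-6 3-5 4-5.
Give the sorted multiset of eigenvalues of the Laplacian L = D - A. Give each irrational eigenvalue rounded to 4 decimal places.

With the vertex order [0, 1, 2, 3, 4, 5, 6], the degrees are [1, 2, 1, 1, 2, 2, 1], giving D = diag(1, 2, 1, 1, 2, 2, 1) and L = D - A. Diagonalising L (or applying a numerical eigensolver to the 7x7 matrix) gives the spectrum above. The 2 zero eigenvalues correspond to the 2 connected components.

[0, 0, 0.5858, 1, 2, 3, 3.4142]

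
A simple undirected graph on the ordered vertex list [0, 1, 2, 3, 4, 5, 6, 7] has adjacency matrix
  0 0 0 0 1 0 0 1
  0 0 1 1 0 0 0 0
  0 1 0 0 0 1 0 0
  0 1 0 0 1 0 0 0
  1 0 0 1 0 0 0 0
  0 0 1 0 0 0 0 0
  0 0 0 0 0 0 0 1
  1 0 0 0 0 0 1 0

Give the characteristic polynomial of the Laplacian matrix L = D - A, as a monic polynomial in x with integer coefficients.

x^8 - 14x^7 + 78x^6 - 220x^5 + 330x^4 - 252x^3 + 84x^2 - 8x

Each diagonal entry of L is the vertex degree and each off-diagonal entry is -1 where an edge is present, 0 otherwise; in the order [0, 1, 2, 3, 4, 5, 6, 7] the diagonal is [2, 2, 2, 2, 2, 1, 1, 2]. L has integer entries, so p(x) = det(xI - L) has integer coefficients. Expanding the determinant yields x^8 - 14x^7 + 78x^6 - 220x^5 + 330x^4 - 252x^3 + 84x^2 - 8x. The coefficient of x^7 equals -trace(L) = -14, matching the sum of degrees. The largest eigenvalue, 3.8478, is at most the vertex count 8.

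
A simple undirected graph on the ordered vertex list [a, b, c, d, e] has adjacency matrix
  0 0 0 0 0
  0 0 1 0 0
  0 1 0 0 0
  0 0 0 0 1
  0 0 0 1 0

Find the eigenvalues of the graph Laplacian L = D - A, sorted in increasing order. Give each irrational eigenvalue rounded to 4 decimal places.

With the vertex order [a, b, c, d, e], the degrees are [0, 1, 1, 1, 1], giving D = diag(0, 1, 1, 1, 1) and L = D - A. The multiplicity of 0 as a Laplacian eigenvalue equals the number of connected components. The 3 zero eigenvalues correspond to the 3 connected components.

[0, 0, 0, 2, 2]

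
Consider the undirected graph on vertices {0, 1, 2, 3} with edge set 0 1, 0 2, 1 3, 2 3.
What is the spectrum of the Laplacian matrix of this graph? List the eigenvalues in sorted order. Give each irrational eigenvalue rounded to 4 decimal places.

Each diagonal entry of L is the vertex degree and each off-diagonal entry is -1 where an edge is present, 0 otherwise; in the order [0, 1, 2, 3] the diagonal is [2, 2, 2, 2]. L is symmetric positive semidefinite, so every eigenvalue is real and nonnegative. The eigenvalues sum to 8, which equals trace(L) = 2|E|.

[0, 2, 2, 4]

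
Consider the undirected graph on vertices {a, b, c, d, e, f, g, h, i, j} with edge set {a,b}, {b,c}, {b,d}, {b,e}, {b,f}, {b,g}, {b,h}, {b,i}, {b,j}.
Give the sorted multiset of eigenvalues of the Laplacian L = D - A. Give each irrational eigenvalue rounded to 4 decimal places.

[0, 1, 1, 1, 1, 1, 1, 1, 1, 10]

With the vertex order [a, b, c, d, e, f, g, h, i, j], the degrees are [1, 9, 1, 1, 1, 1, 1, 1, 1, 1], giving D = diag(1, 9, 1, 1, 1, 1, 1, 1, 1, 1) and L = D - A. L is symmetric positive semidefinite, so every eigenvalue is real and nonnegative. The eigenvalues sum to 18, which equals trace(L) = 2|E|.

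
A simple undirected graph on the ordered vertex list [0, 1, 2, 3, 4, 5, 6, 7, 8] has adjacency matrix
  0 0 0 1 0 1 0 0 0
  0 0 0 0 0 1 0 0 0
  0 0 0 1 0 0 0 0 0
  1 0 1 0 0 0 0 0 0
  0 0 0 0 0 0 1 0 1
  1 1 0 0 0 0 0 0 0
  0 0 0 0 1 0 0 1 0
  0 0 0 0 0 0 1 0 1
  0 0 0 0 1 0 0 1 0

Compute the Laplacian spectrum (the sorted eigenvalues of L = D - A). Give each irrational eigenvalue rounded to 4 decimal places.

[0, 0, 0.3820, 1.3820, 2, 2, 2.6180, 3.6180, 4]

With the vertex order [0, 1, 2, 3, 4, 5, 6, 7, 8], the degrees are [2, 1, 1, 2, 2, 2, 2, 2, 2], giving D = diag(2, 1, 1, 2, 2, 2, 2, 2, 2) and L = D - A. Since every row of L sums to 0, the all-ones vector is in the kernel and 0 is an eigenvalue. The 2 zero eigenvalues correspond to the 2 connected components.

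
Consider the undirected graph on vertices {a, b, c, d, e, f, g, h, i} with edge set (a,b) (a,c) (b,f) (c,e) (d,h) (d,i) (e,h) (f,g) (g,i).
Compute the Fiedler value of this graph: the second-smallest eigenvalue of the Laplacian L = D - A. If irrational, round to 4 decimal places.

Reading degrees in the order [a, b, c, d, e, f, g, h, i] gives [2, 2, 2, 2, 2, 2, 2, 2, 2]; set D = diag(2, 2, 2, 2, 2, 2, 2, 2, 2) and form L = D - A. The sorted Laplacian eigenvalues are [0, 0.4679, 0.4679, 1.6527, 1.6527, 3, 3, 3.8794, 3.8794]; the algebraic connectivity is the second entry, 0.4679. The eigenvalues sum to 18, which equals trace(L) = 2|E|.

0.4679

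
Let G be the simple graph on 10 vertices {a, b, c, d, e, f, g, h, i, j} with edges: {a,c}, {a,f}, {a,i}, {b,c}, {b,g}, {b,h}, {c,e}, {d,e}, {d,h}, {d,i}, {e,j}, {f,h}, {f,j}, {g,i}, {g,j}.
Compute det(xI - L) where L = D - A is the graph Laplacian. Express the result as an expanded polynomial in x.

x^10 - 30x^9 + 390x^8 - 2880x^7 + 13305x^6 - 39882x^5 + 77640x^4 - 94800x^3 + 66000x^2 - 20000x

Reading degrees in the order [a, b, c, d, e, f, g, h, i, j] gives [3, 3, 3, 3, 3, 3, 3, 3, 3, 3]; set D = diag(3, 3, 3, 3, 3, 3, 3, 3, 3, 3) and form L = D - A. Computing det(xI - L) by cofactor expansion (or equivalently via sum-over-permutations) gives x^10 - 30x^9 + 390x^8 - 2880x^7 + 13305x^6 - 39882x^5 + 77640x^4 - 94800x^3 + 66000x^2 - 20000x. The constant term is 0 because L is singular (the all-ones vector lies in its kernel). The largest eigenvalue, 5, is at most the vertex count 10.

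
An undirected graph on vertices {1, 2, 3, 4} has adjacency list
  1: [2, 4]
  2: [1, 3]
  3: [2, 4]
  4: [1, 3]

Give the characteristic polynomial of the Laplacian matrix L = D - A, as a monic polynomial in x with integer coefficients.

Each diagonal entry of L is the vertex degree and each off-diagonal entry is -1 where an edge is present, 0 otherwise; in the order [1, 2, 3, 4] the diagonal is [2, 2, 2, 2]. L has integer entries, so p(x) = det(xI - L) has integer coefficients. Expanding the determinant yields x^4 - 8x^3 + 20x^2 - 16x. The constant term is 0 because L is singular (the all-ones vector lies in its kernel). By the matrix-tree theorem the graph has (1/4) * product of the nonzero eigenvalues = 4 spanning trees. The largest eigenvalue, 4, is at most the vertex count 4.

x^4 - 8x^3 + 20x^2 - 16x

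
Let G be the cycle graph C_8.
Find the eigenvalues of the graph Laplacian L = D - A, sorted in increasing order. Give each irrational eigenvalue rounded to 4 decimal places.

[0, 0.5858, 0.5858, 2, 2, 3.4142, 3.4142, 4]

The graph has 8 vertices and degree multiset [2, 2, 2, 2, 2, 2, 2, 2]; D is the diagonal matrix of degrees and L = D - A. Diagonalising L (or applying a numerical eigensolver to the 8x8 matrix) gives the spectrum above. The eigenvalues sum to 16, which equals trace(L) = 2|E|.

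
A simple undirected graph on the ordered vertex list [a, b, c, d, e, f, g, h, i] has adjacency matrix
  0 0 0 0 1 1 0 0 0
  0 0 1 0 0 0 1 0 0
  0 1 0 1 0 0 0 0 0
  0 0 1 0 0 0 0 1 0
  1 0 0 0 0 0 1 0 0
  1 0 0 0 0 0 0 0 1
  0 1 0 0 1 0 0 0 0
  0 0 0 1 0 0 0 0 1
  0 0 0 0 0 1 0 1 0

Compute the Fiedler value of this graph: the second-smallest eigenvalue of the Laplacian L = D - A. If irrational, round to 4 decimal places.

0.4679

Each diagonal entry of L is the vertex degree and each off-diagonal entry is -1 where an edge is present, 0 otherwise; in the order [a, b, c, d, e, f, g, h, i] the diagonal is [2, 2, 2, 2, 2, 2, 2, 2, 2]. Computing the eigenvalues of L and sorting gives [0, 0.4679, 0.4679, 1.6527, 1.6527, 3, 3, 3.8794, 3.8794]. The Fiedler value lambda_2 = 0.4679 is strictly positive, so the graph is connected. The largest eigenvalue, 3.8794, is at most the vertex count 9. There is one zero in the spectrum, matching the 1 component.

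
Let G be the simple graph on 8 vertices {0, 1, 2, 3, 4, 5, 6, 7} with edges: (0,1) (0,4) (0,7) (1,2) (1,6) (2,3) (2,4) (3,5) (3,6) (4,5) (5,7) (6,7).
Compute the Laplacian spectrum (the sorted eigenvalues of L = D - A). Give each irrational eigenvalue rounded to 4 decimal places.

[0, 2, 2, 2, 4, 4, 4, 6]

Reading degrees in the order [0, 1, 2, 3, 4, 5, 6, 7] gives [3, 3, 3, 3, 3, 3, 3, 3]; set D = diag(3, 3, 3, 3, 3, 3, 3, 3) and form L = D - A. Since every row of L sums to 0, the all-ones vector is in the kernel and 0 is an eigenvalue. The eigenvalues sum to 24, which equals trace(L) = 2|E|.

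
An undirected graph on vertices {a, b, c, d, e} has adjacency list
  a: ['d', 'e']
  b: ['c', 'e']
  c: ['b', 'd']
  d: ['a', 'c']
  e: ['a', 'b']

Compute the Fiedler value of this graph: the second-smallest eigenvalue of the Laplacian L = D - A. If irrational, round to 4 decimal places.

Reading degrees in the order [a, b, c, d, e] gives [2, 2, 2, 2, 2]; set D = diag(2, 2, 2, 2, 2) and form L = D - A. Computing the eigenvalues of L and sorting gives [0, 1.3820, 1.3820, 3.6180, 3.6180]. The Fiedler value lambda_2 = 1.3820 is strictly positive, so the graph is connected. The eigenvalues sum to 10, which equals trace(L) = 2|E|.

1.3820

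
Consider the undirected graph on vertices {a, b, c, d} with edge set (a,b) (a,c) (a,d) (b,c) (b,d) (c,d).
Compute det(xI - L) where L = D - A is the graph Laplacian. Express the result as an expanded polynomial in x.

x^4 - 12x^3 + 48x^2 - 64x

Reading degrees in the order [a, b, c, d] gives [3, 3, 3, 3]; set D = diag(3, 3, 3, 3) and form L = D - A. Computing det(xI - L) by cofactor expansion (or equivalently via sum-over-permutations) gives x^4 - 12x^3 + 48x^2 - 64x. The coefficient of x^3 equals -trace(L) = -12, matching the sum of degrees. There is one zero in the spectrum, matching the 1 component. The largest eigenvalue, 4, is at most the vertex count 4.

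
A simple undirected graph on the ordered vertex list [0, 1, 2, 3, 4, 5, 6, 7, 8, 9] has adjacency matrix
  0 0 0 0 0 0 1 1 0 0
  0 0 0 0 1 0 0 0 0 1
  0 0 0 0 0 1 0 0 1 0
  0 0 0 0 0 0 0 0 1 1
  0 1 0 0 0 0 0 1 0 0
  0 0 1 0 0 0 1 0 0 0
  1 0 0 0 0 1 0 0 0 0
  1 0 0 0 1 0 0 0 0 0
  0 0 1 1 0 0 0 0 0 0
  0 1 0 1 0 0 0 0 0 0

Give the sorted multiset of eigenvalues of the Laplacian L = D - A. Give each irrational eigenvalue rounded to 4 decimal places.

[0, 0.3820, 0.3820, 1.3820, 1.3820, 2.6180, 2.6180, 3.6180, 3.6180, 4]

Each diagonal entry of L is the vertex degree and each off-diagonal entry is -1 where an edge is present, 0 otherwise; in the order [0, 1, 2, 3, 4, 5, 6, 7, 8, 9] the diagonal is [2, 2, 2, 2, 2, 2, 2, 2, 2, 2]. L is symmetric positive semidefinite, so every eigenvalue is real and nonnegative.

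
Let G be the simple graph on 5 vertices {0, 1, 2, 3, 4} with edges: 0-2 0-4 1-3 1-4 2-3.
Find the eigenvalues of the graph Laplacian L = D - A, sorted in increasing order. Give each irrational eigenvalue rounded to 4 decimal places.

[0, 1.3820, 1.3820, 3.6180, 3.6180]

Each diagonal entry of L is the vertex degree and each off-diagonal entry is -1 where an edge is present, 0 otherwise; in the order [0, 1, 2, 3, 4] the diagonal is [2, 2, 2, 2, 2]. Since every row of L sums to 0, the all-ones vector is in the kernel and 0 is an eigenvalue. The single zero eigenvalue shows the graph is connected. The eigenvalues sum to 10, which equals trace(L) = 2|E|. There is one zero in the spectrum, matching the 1 component.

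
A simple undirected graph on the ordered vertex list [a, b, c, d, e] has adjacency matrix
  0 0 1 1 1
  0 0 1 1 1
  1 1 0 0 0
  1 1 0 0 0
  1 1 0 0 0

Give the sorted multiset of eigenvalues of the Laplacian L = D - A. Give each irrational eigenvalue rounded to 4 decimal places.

[0, 2, 2, 3, 5]

Each diagonal entry of L is the vertex degree and each off-diagonal entry is -1 where an edge is present, 0 otherwise; in the order [a, b, c, d, e] the diagonal is [3, 3, 2, 2, 2]. The multiplicity of 0 as a Laplacian eigenvalue equals the number of connected components. The single zero eigenvalue shows the graph is connected. The largest eigenvalue, 5, is at most the vertex count 5.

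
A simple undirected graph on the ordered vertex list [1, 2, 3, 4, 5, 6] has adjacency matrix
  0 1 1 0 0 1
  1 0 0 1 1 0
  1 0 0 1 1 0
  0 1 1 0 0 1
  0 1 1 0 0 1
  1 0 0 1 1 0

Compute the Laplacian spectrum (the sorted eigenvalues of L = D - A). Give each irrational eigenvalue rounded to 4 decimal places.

Reading degrees in the order [1, 2, 3, 4, 5, 6] gives [3, 3, 3, 3, 3, 3]; set D = diag(3, 3, 3, 3, 3, 3) and form L = D - A. Diagonalising L (or applying a numerical eigensolver to the 6x6 matrix) gives the spectrum above. The single zero eigenvalue shows the graph is connected. By the matrix-tree theorem the graph has (1/6) * product of the nonzero eigenvalues = 81 spanning trees.

[0, 3, 3, 3, 3, 6]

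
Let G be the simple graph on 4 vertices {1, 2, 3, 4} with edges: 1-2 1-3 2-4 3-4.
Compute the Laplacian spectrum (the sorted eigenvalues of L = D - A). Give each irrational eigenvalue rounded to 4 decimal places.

[0, 2, 2, 4]

With the vertex order [1, 2, 3, 4], the degrees are [2, 2, 2, 2], giving D = diag(2, 2, 2, 2) and L = D - A. Diagonalising L (or applying a numerical eigensolver to the 4x4 matrix) gives the spectrum above. The largest eigenvalue, 4, is at most the vertex count 4.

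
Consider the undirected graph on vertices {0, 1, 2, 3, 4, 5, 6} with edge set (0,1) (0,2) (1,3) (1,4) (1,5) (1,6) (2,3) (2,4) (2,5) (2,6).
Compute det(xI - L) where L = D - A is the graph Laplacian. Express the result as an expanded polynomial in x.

x^7 - 20x^6 + 155x^5 - 600x^4 + 1240x^3 - 1312x^2 + 560x

Reading degrees in the order [0, 1, 2, 3, 4, 5, 6] gives [2, 5, 5, 2, 2, 2, 2]; set D = diag(2, 5, 5, 2, 2, 2, 2) and form L = D - A. L has integer entries, so p(x) = det(xI - L) has integer coefficients. Expanding the determinant yields x^7 - 20x^6 + 155x^5 - 600x^4 + 1240x^3 - 1312x^2 + 560x. The constant term is 0 because L is singular (the all-ones vector lies in its kernel). The largest eigenvalue, 7, is at most the vertex count 7.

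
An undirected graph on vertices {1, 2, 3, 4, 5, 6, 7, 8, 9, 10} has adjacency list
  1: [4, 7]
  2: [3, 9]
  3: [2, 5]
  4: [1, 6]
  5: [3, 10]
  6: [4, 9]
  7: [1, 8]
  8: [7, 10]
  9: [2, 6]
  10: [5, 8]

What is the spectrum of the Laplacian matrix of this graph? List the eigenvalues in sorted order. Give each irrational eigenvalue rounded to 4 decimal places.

[0, 0.3820, 0.3820, 1.3820, 1.3820, 2.6180, 2.6180, 3.6180, 3.6180, 4]

Reading degrees in the order [1, 2, 3, 4, 5, 6, 7, 8, 9, 10] gives [2, 2, 2, 2, 2, 2, 2, 2, 2, 2]; set D = diag(2, 2, 2, 2, 2, 2, 2, 2, 2, 2) and form L = D - A. Diagonalising L (or applying a numerical eigensolver to the 10x10 matrix) gives the spectrum above. The single zero eigenvalue shows the graph is connected. There is one zero in the spectrum, matching the 1 component. The eigenvalues sum to 20, which equals trace(L) = 2|E|.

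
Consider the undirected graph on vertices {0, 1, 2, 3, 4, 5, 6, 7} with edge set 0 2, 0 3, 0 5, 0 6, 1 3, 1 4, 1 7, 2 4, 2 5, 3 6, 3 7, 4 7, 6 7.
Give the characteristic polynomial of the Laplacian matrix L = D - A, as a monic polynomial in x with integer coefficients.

Each diagonal entry of L is the vertex degree and each off-diagonal entry is -1 where an edge is present, 0 otherwise; in the order [0, 1, 2, 3, 4, 5, 6, 7] the diagonal is [4, 3, 3, 4, 3, 2, 3, 4]. L has integer entries, so p(x) = det(xI - L) has integer coefficients. Expanding the determinant yields x^8 - 26x^7 + 281x^6 - 1628x^5 + 5424x^4 - 10300x^3 + 10200x^2 - 4000x. The constant term is 0 because L is singular (the all-ones vector lies in its kernel). There is one zero in the spectrum, matching the 1 component.

x^8 - 26x^7 + 281x^6 - 1628x^5 + 5424x^4 - 10300x^3 + 10200x^2 - 4000x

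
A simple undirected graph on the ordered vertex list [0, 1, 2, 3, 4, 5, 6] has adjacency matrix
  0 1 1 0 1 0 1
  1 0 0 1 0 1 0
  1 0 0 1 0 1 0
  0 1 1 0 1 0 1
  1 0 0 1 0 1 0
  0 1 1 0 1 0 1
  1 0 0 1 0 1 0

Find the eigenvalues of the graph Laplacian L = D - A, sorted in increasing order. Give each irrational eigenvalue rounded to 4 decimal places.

Each diagonal entry of L is the vertex degree and each off-diagonal entry is -1 where an edge is present, 0 otherwise; in the order [0, 1, 2, 3, 4, 5, 6] the diagonal is [4, 3, 3, 4, 3, 4, 3]. L is symmetric positive semidefinite, so every eigenvalue is real and nonnegative. There is one zero in the spectrum, matching the 1 component. The largest eigenvalue, 7, is at most the vertex count 7.

[0, 3, 3, 3, 4, 4, 7]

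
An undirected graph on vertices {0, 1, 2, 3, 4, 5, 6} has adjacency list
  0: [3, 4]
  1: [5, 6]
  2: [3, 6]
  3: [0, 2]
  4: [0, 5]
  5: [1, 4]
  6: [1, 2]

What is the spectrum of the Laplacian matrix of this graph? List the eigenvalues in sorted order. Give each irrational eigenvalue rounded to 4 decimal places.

[0, 0.7530, 0.7530, 2.4450, 2.4450, 3.8019, 3.8019]

Reading degrees in the order [0, 1, 2, 3, 4, 5, 6] gives [2, 2, 2, 2, 2, 2, 2]; set D = diag(2, 2, 2, 2, 2, 2, 2) and form L = D - A. L is symmetric positive semidefinite, so every eigenvalue is real and nonnegative. By the matrix-tree theorem the graph has (1/7) * product of the nonzero eigenvalues = 7 spanning trees.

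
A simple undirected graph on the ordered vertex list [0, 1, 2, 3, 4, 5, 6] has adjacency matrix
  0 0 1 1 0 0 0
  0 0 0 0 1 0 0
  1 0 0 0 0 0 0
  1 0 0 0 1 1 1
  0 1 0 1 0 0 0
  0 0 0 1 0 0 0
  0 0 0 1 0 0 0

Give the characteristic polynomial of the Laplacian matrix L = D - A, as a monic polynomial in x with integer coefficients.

Reading degrees in the order [0, 1, 2, 3, 4, 5, 6] gives [2, 1, 1, 4, 2, 1, 1]; set D = diag(2, 1, 1, 4, 2, 1, 1) and form L = D - A. Computing det(xI - L) by cofactor expansion (or equivalently via sum-over-permutations) gives x^7 - 12x^6 + 52x^5 - 104x^4 + 100x^3 - 44x^2 + 7x. Since p(0) = det(-L) = 0, x divides p(x). There is one zero in the spectrum, matching the 1 component. The eigenvalues sum to 12, which equals trace(L) = 2|E|.

x^7 - 12x^6 + 52x^5 - 104x^4 + 100x^3 - 44x^2 + 7x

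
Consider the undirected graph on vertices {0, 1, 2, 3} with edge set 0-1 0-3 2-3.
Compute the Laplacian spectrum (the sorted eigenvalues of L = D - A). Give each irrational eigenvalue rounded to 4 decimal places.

Each diagonal entry of L is the vertex degree and each off-diagonal entry is -1 where an edge is present, 0 otherwise; in the order [0, 1, 2, 3] the diagonal is [2, 1, 1, 2]. The multiplicity of 0 as a Laplacian eigenvalue equals the number of connected components. The single zero eigenvalue shows the graph is connected. There is one zero in the spectrum, matching the 1 component.

[0, 0.5858, 2, 3.4142]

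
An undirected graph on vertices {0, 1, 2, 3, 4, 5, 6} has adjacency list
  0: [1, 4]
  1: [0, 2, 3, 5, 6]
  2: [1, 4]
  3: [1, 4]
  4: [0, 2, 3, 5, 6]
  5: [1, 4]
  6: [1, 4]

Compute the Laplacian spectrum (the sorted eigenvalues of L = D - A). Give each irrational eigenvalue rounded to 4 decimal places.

[0, 2, 2, 2, 2, 5, 7]

Each diagonal entry of L is the vertex degree and each off-diagonal entry is -1 where an edge is present, 0 otherwise; in the order [0, 1, 2, 3, 4, 5, 6] the diagonal is [2, 5, 2, 2, 5, 2, 2]. Since every row of L sums to 0, the all-ones vector is in the kernel and 0 is an eigenvalue. The eigenvalues sum to 20, which equals trace(L) = 2|E|.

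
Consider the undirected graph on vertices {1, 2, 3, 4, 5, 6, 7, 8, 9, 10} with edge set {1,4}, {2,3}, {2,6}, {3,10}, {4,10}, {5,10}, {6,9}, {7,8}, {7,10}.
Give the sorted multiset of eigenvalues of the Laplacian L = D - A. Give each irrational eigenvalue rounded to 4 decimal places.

[0, 0.1655, 0.3820, 0.6815, 1, 2, 2.4314, 2.6180, 3.4768, 5.2448]

Reading degrees in the order [1, 2, 3, 4, 5, 6, 7, 8, 9, 10] gives [1, 2, 2, 2, 1, 2, 2, 1, 1, 4]; set D = diag(1, 2, 2, 2, 1, 2, 2, 1, 1, 4) and form L = D - A. L is symmetric positive semidefinite, so every eigenvalue is real and nonnegative. By the matrix-tree theorem the graph has (1/10) * product of the nonzero eigenvalues = 1 spanning tree.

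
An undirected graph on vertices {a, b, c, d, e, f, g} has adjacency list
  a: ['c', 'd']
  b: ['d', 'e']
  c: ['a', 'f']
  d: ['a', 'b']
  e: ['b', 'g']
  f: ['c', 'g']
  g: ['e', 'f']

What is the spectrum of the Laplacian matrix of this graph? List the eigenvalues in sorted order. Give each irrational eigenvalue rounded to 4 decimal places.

Reading degrees in the order [a, b, c, d, e, f, g] gives [2, 2, 2, 2, 2, 2, 2]; set D = diag(2, 2, 2, 2, 2, 2, 2) and form L = D - A. Diagonalising L (or applying a numerical eigensolver to the 7x7 matrix) gives the spectrum above. The single zero eigenvalue shows the graph is connected.

[0, 0.7530, 0.7530, 2.4450, 2.4450, 3.8019, 3.8019]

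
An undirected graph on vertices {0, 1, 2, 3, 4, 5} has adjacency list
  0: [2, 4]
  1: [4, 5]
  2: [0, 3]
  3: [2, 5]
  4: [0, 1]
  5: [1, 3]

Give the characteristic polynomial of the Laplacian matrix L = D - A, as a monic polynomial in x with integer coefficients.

Reading degrees in the order [0, 1, 2, 3, 4, 5] gives [2, 2, 2, 2, 2, 2]; set D = diag(2, 2, 2, 2, 2, 2) and form L = D - A. The eigenvalues of L are [0, 1, 1, 3, 3, 4]; the characteristic polynomial is the product of (x - lambda_i), which multiplies out to x^6 - 12x^5 + 54x^4 - 112x^3 + 105x^2 - 36x. Since p(0) = det(-L) = 0, x divides p(x). There is one zero in the spectrum, matching the 1 component. By the matrix-tree theorem the graph has (1/6) * product of the nonzero eigenvalues = 6 spanning trees.

x^6 - 12x^5 + 54x^4 - 112x^3 + 105x^2 - 36x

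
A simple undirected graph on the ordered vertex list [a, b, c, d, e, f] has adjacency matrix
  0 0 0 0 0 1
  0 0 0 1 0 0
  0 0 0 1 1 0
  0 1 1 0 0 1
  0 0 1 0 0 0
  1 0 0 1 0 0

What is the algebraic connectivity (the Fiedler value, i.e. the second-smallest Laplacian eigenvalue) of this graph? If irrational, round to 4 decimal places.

0.3820

With the vertex order [a, b, c, d, e, f], the degrees are [1, 1, 2, 3, 1, 2], giving D = diag(1, 1, 2, 3, 1, 2) and L = D - A. The smallest Laplacian eigenvalue is always 0. The next one, lambda_2 = 0.3820, measures how hard the graph is to disconnect: larger values mean better connectivity. The eigenvalues sum to 10, which equals trace(L) = 2|E|.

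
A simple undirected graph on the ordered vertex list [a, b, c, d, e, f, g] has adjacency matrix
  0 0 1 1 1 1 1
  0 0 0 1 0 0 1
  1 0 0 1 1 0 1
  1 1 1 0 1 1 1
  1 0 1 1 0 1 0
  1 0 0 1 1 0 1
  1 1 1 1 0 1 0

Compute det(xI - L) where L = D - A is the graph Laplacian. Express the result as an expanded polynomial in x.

With the vertex order [a, b, c, d, e, f, g], the degrees are [5, 2, 4, 6, 4, 4, 5], giving D = diag(5, 2, 4, 6, 4, 4, 5) and L = D - A. Computing det(xI - L) by cofactor expansion (or equivalently via sum-over-permutations) gives x^7 - 30x^6 + 366x^5 - 2314x^4 + 7947x^3 - 13926x^2 + 9576x. The constant term is 0 because L is singular (the all-ones vector lies in its kernel). There is one zero in the spectrum, matching the 1 component. The largest eigenvalue, 7, is at most the vertex count 7.

x^7 - 30x^6 + 366x^5 - 2314x^4 + 7947x^3 - 13926x^2 + 9576x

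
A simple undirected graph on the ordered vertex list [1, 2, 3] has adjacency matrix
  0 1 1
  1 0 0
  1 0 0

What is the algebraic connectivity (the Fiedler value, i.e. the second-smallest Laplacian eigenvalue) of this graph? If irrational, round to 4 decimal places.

1

Reading degrees in the order [1, 2, 3] gives [2, 1, 1]; set D = diag(2, 1, 1) and form L = D - A. The smallest Laplacian eigenvalue is always 0. The next one, lambda_2 = 1, measures how hard the graph is to disconnect: larger values mean better connectivity. By the matrix-tree theorem the graph has (1/3) * product of the nonzero eigenvalues = 1 spanning tree. The largest eigenvalue, 3, is at most the vertex count 3.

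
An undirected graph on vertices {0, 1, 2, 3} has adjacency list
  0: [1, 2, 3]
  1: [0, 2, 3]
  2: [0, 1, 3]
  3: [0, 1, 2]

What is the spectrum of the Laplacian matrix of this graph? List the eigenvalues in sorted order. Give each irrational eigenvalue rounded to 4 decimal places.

[0, 4, 4, 4]

With the vertex order [0, 1, 2, 3], the degrees are [3, 3, 3, 3], giving D = diag(3, 3, 3, 3) and L = D - A. Diagonalising L (or applying a numerical eigensolver to the 4x4 matrix) gives the spectrum above. There is one zero in the spectrum, matching the 1 component.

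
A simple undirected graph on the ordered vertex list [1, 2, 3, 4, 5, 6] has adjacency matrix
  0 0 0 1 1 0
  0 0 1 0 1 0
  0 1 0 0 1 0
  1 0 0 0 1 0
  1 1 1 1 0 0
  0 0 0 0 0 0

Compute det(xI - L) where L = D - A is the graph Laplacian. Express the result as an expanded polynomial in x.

x^6 - 12x^5 + 50x^4 - 84x^3 + 45x^2

Reading degrees in the order [1, 2, 3, 4, 5, 6] gives [2, 2, 2, 2, 4, 0]; set D = diag(2, 2, 2, 2, 4, 0) and form L = D - A. L has integer entries, so p(x) = det(xI - L) has integer coefficients. Expanding the determinant yields x^6 - 12x^5 + 50x^4 - 84x^3 + 45x^2. The coefficient of x^5 equals -trace(L) = -12, matching the sum of degrees. The eigenvalues sum to 12, which equals trace(L) = 2|E|.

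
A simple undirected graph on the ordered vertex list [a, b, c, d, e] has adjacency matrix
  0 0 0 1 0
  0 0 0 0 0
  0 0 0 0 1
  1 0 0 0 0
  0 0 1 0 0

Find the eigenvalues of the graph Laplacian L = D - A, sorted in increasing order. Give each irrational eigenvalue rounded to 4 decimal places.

With the vertex order [a, b, c, d, e], the degrees are [1, 0, 1, 1, 1], giving D = diag(1, 0, 1, 1, 1) and L = D - A. Diagonalising L (or applying a numerical eigensolver to the 5x5 matrix) gives the spectrum above. The 3 zero eigenvalues correspond to the 3 connected components. There are 3 zeros in the spectrum, matching the 3 components. The largest eigenvalue, 2, is at most the vertex count 5.

[0, 0, 0, 2, 2]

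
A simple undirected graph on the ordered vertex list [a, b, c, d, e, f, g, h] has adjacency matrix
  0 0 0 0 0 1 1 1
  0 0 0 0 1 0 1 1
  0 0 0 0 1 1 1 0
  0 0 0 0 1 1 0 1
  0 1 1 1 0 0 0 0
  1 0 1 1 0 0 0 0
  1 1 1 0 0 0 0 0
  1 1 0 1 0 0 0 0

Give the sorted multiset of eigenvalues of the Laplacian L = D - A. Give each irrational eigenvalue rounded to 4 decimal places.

Reading degrees in the order [a, b, c, d, e, f, g, h] gives [3, 3, 3, 3, 3, 3, 3, 3]; set D = diag(3, 3, 3, 3, 3, 3, 3, 3) and form L = D - A. The multiplicity of 0 as a Laplacian eigenvalue equals the number of connected components. The eigenvalues sum to 24, which equals trace(L) = 2|E|.

[0, 2, 2, 2, 4, 4, 4, 6]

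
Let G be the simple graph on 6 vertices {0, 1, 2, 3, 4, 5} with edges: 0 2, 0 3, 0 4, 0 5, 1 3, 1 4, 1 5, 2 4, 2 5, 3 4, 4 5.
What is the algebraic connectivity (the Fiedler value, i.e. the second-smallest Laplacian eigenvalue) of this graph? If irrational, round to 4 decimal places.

Reading degrees in the order [0, 1, 2, 3, 4, 5] gives [4, 3, 3, 3, 5, 4]; set D = diag(4, 3, 3, 3, 5, 4) and form L = D - A. The sorted Laplacian eigenvalues are [0, 2.3820, 3.3820, 4.6180, 5.6180, 6]; the algebraic connectivity is the second entry, 2.3820. The eigenvalues sum to 22, which equals trace(L) = 2|E|. The largest eigenvalue, 6, is at most the vertex count 6.

2.3820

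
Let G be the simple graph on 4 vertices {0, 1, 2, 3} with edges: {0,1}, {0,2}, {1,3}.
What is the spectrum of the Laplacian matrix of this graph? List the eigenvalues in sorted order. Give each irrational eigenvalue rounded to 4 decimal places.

[0, 0.5858, 2, 3.4142]

Each diagonal entry of L is the vertex degree and each off-diagonal entry is -1 where an edge is present, 0 otherwise; in the order [0, 1, 2, 3] the diagonal is [2, 2, 1, 1]. Since every row of L sums to 0, the all-ones vector is in the kernel and 0 is an eigenvalue. The single zero eigenvalue shows the graph is connected. By the matrix-tree theorem the graph has (1/4) * product of the nonzero eigenvalues = 1 spanning tree. The eigenvalues sum to 6, which equals trace(L) = 2|E|.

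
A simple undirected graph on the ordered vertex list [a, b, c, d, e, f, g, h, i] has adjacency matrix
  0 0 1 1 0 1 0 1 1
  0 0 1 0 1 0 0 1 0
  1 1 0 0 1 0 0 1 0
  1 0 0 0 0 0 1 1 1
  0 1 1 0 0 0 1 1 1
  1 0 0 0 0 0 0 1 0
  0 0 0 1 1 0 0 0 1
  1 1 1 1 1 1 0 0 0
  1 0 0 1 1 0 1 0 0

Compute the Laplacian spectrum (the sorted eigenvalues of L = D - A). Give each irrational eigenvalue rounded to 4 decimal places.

Each diagonal entry of L is the vertex degree and each off-diagonal entry is -1 where an edge is present, 0 otherwise; in the order [a, b, c, d, e, f, g, h, i] the diagonal is [5, 3, 4, 4, 5, 2, 3, 6, 4]. The multiplicity of 0 as a Laplacian eigenvalue equals the number of connected components. The single zero eigenvalue shows the graph is connected.

[0, 1.6243, 1.9238, 3.6290, 4.4261, 4.6646, 5.8060, 6.4818, 7.4443]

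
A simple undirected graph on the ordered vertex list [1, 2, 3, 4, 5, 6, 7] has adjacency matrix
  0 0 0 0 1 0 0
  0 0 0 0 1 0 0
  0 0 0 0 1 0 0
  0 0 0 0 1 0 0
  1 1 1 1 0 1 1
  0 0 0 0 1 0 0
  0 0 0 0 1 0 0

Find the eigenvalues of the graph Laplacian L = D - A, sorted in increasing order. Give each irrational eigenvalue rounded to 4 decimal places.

Reading degrees in the order [1, 2, 3, 4, 5, 6, 7] gives [1, 1, 1, 1, 6, 1, 1]; set D = diag(1, 1, 1, 1, 6, 1, 1) and form L = D - A. The multiplicity of 0 as a Laplacian eigenvalue equals the number of connected components. There is one zero in the spectrum, matching the 1 component.

[0, 1, 1, 1, 1, 1, 7]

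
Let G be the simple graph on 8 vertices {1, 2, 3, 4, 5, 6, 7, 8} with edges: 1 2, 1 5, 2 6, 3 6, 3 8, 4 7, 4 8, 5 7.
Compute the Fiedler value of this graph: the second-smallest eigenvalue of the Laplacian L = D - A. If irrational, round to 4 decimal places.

0.5858

Reading degrees in the order [1, 2, 3, 4, 5, 6, 7, 8] gives [2, 2, 2, 2, 2, 2, 2, 2]; set D = diag(2, 2, 2, 2, 2, 2, 2, 2) and form L = D - A. The smallest Laplacian eigenvalue is always 0. The next one, lambda_2 = 0.5858, measures how hard the graph is to disconnect: larger values mean better connectivity. The eigenvalues sum to 16, which equals trace(L) = 2|E|. By the matrix-tree theorem the graph has (1/8) * product of the nonzero eigenvalues = 8 spanning trees.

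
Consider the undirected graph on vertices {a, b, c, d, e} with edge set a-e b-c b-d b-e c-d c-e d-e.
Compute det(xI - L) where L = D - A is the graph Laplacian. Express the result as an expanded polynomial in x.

Reading degrees in the order [a, b, c, d, e] gives [1, 3, 3, 3, 4]; set D = diag(1, 3, 3, 3, 4) and form L = D - A. L has integer entries, so p(x) = det(xI - L) has integer coefficients. Expanding the determinant yields x^5 - 14x^4 + 69x^3 - 136x^2 + 80x. The constant term is 0 because L is singular (the all-ones vector lies in its kernel).

x^5 - 14x^4 + 69x^3 - 136x^2 + 80x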